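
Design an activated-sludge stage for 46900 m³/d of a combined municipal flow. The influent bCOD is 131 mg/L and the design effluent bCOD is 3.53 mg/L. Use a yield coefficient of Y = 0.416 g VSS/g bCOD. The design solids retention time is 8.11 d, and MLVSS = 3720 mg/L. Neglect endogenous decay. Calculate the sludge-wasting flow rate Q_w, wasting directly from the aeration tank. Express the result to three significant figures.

Biomass mass balance (decay neglected): V·X = Y·Q·(S₀ − S)·θ_c, so V = 0.416 × 46900 × (131 − 3.53) × 8.11 / 3720 = 5422 m³.
Wasting from the aeration tank: Q_w = V / θ_c = 5422 / 8.11 = 668.5 m³/d.

Q_w ≈ 669 m³/d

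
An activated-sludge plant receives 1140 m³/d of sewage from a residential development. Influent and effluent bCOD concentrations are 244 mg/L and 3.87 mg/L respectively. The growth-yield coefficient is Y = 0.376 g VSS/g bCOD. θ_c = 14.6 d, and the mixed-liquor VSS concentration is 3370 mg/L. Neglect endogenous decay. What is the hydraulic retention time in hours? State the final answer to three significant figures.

τ ≈ 9.39 h

With k_d = 0 the design equation reduces to V = Y Q (S₀−S) θ_c / X = 0.376 × 1140 × (244 − 3.87) × 14.6 / 3370 = 445.9 m³.
τ = V/Q = 445.9/1140 = 0.3912 d, or 9.388 h.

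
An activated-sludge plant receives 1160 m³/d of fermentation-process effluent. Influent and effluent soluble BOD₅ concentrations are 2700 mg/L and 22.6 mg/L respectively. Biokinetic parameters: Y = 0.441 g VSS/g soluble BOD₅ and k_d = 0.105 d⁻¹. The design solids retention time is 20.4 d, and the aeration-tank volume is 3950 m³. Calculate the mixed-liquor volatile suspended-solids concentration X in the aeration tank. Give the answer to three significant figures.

X ≈ 2250 mg/L

From V·X·(1 + k_d·θ_c) = Y·Q·(S₀ − S)·θ_c: X = 0.441 × 1160 × (2700 − 22.6) × 20.4 / [3950 × (1 + 0.105 × 20.4)] = 2251 mg/L.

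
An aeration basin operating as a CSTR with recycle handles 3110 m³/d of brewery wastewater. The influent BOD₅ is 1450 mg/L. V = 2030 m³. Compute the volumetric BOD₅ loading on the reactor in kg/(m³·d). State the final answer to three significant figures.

L_v = Q S₀ / V = 3110 × 1450 × 10⁻³ / 2030 = 2.221 kg/(m³·d).

L_v ≈ 2.22 kg BOD₅/(m³·d)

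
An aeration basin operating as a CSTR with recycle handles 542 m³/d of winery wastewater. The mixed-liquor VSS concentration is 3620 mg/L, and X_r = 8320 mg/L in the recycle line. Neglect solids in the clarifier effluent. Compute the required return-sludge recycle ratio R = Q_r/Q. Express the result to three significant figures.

Mass balance around the secondary clarifier (neglecting effluent solids): R = X / (X_r − X) = 3620 / (8320 − 3620) = 0.7702.

R ≈ 0.770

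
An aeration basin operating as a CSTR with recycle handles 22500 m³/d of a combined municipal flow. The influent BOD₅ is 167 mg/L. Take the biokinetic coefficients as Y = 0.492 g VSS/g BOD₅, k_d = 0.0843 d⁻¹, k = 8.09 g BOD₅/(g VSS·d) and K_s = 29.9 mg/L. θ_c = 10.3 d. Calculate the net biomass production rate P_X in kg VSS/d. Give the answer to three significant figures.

P_X ≈ 981 kg VSS/d

For a completely mixed reactor with recycle the Lawrence–McCarty relation gives S = K_s·(1 + k_d·θ_c) / [θ_c·(Y·k − k_d) − 1] = 29.9 × (1 + 0.0843 × 10.3) / [10.3 × (0.492 × 8.09 − 0.0843) − 1] = 55.86 / 39.13 = 1.428 mg/L.
Y_obs = Y / (1 + k_d θ_c) = 0.492 / (1 + 0.0843 × 10.3) = 0.492 / 1.868 = 0.2633.
ΔS = 167 − 1.43 = 165.6 mg/L, so the substrate removal rate is 22500 × 165.6/1000 = 3725 kg BOD₅/d.
So the net sludge growth is P_X = 0.2633 × 3725 = 981.0 kg VSS/d.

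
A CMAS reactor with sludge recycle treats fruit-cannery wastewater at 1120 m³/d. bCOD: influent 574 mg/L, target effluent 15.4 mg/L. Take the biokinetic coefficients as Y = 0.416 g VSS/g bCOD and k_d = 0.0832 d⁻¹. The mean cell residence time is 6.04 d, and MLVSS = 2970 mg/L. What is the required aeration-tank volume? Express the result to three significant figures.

V ≈ 352 m³

Rearranging the biomass balance for a CMAS with decay, V = Y·Q·ΔS·θ_c / [X·(1+k_d θ_c)] = 0.416 × 1120 × (574 − 15.4) × 6.04 / [2970 × (1 + 0.0832 × 6.04)] = 1.57×10^6 / 4463 = 352.3 m³.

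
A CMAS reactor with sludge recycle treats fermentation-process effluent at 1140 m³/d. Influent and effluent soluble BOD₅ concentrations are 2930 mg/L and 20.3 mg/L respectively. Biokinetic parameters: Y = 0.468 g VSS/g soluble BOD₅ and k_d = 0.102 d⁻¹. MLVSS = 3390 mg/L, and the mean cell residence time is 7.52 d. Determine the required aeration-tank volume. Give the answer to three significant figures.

Rearranging the biomass balance for a CMAS with decay, V = Y·Q·ΔS·θ_c / [X·(1+k_d θ_c)] = 0.468 × 1140 × (2930 − 20.3) × 7.52 / [3390 × (1 + 0.102 × 7.52)] = 1.17×10^7 / 5990 = 1949 m³.

V ≈ 1950 m³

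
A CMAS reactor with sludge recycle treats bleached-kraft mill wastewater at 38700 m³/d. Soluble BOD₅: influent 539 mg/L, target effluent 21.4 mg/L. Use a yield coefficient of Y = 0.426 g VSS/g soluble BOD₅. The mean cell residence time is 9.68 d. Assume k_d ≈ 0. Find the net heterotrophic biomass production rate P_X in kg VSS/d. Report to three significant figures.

P_X ≈ 8530 kg VSS/d

With endogenous decay neglected, the observed yield equals the true yield: Y_obs = Y = 0.426 g VSS/g soluble BOD₅.
Substrate removed = Q·(S₀ − S) = 38700 m³/d × (539 − 21.4) g/m³ = 2×10^7 g/d = 20031 kg/d.
Biomass produced: P_X = Y_obs·Q·ΔS = 0.4260 × 20031 ≈ 8533 kg VSS/d.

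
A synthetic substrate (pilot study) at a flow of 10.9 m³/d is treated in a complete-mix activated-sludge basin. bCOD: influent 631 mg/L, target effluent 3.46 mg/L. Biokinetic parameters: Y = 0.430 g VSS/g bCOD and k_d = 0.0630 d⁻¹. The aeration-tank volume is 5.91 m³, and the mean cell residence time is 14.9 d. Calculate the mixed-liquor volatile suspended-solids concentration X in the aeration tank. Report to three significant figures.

From V·X·(1 + k_d·θ_c) = Y·Q·(S₀ − S)·θ_c: X = 0.430 × 10.9 × (631 − 3.46) × 14.9 / [5.91 × (1 + 0.0630 × 14.9)] = 3825 mg/L.

X ≈ 3820 mg/L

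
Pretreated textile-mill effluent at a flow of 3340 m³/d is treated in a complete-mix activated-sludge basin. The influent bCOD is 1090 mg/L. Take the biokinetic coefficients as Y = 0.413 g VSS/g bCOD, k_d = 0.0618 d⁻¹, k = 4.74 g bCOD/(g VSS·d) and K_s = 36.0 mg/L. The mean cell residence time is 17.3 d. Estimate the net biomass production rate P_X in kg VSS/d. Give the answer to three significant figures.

From the Monod/SRT balance for a CMAS, S = K_s·(1+k_d θ_c)/[θ_c·(Y k − k_d) − 1] = 36.0 × (1 + 0.0618 × 17.3) / [17.3 × (0.413 × 4.74 − 0.0618) − 1] = 74.49 / 31.80 = 2.343 mg/L.
Observed yield with endogenous decay: Y_obs = Y / (1 + k_d·θ_c) = 0.413 / (1 + 0.0618 × 17.3) = 0.413 / 2.069 = 0.1996 g VSS/g bCOD.
Q·(S₀ − S) = 3340 × (1090 − 2.34) × 10⁻³ = 3633 kg/d removed.
Net biomass production P_X = Y_obs × Q·(S₀ − S) = 0.1996 × 3633 = 725.1 kg VSS/d.

P_X ≈ 725 kg VSS/d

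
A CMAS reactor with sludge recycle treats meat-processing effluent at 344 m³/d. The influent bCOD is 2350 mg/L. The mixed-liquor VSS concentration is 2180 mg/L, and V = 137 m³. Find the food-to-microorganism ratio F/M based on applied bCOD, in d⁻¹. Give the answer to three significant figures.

Food-to-microorganism ratio F/M = Q S₀ / (V X) = 344 × 2350 / (137.0 × 2180) = 2.707 d⁻¹.

F/M ≈ 2.71 d⁻¹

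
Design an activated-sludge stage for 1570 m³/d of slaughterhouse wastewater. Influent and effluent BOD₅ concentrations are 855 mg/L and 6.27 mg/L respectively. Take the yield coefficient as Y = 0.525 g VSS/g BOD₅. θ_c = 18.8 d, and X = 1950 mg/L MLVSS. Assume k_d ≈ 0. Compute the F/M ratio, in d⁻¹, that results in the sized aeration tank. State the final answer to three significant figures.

Biomass mass balance (decay neglected): V·X = Y·Q·(S₀ − S)·θ_c, so V = 0.525 × 1570 × (855 − 6.27) × 18.8 / 1950 = 6745 m³.
Food-to-microorganism ratio F/M = Q S₀ / (V X) = 1570 × 855 / (6745 × 1950) = 0.1021 d⁻¹.

F/M ≈ 0.102 d⁻¹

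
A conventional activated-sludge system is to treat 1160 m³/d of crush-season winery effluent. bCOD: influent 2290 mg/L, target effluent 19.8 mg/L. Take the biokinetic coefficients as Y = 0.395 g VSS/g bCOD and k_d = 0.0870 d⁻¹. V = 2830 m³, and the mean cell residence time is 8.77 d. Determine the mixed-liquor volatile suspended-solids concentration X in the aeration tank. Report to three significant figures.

X ≈ 1830 mg/L

X = Y·Q·ΔS·θ_c / [V·(1 + k_d θ_c)] = 0.395 × 1160 × (2290 − 19.8) × 8.77 / [2830 × (1 + 0.0870 × 8.77)] = 1828 mg/L.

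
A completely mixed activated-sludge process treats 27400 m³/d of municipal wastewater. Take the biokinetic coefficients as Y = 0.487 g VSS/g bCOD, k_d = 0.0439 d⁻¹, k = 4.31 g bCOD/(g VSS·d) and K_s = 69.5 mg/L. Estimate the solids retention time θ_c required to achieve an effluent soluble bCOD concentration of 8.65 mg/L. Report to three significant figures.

From 1/θ_c = Y·k·S/(K_s + S) − k_d: Y·k·S/(K_s+S) = 0.487 × 4.31 × 8.65 / (69.5 + 8.65) = 0.2323 d⁻¹.
Then 1/θ_c = μ − k_d = 0.2323 − 0.0439 = 0.1884 d⁻¹, giving θ_c = 5.307 d.

θ_c ≈ 5.31 d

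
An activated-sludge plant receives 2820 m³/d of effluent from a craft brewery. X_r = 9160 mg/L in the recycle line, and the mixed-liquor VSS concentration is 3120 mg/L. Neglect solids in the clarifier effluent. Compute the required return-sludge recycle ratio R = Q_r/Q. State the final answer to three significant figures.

R ≈ 0.517

Solids balance on the clarifier gives (1+R)X = R·X_r, so R = X/(X_r − X) = 3120 / (9160 − 3120) = 0.5166.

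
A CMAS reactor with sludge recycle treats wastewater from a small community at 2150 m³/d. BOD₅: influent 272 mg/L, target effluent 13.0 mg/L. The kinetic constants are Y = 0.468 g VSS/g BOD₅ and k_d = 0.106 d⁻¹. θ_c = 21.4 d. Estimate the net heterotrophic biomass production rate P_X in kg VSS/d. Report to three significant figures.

P_X ≈ 79.7 kg VSS/d

Correct the yield for decay: Y_obs = Y/(1 + k_d θ_c) = 0.468 / (1 + 0.106 × 21.4) = 0.468 / 3.268 = 0.1432.
Q·(S₀ − S) = 2150 × (272 − 13.0) × 10⁻³ = 556.9 kg/d removed.
So the net sludge growth is P_X = 0.1432 × 556.9 = 79.73 kg VSS/d.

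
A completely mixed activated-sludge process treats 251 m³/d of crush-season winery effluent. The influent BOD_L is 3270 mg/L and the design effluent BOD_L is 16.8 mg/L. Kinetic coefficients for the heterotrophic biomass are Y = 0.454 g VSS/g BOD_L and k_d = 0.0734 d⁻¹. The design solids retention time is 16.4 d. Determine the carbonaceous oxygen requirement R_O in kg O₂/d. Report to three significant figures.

R_O ≈ 578 kg O₂/d

The observed yield is Y_obs = Y/(1 + k_d·θ_c) = 0.454 / (1 + 0.0734 × 16.4) = 0.454 / 2.204 = 0.2060 g VSS per g BOD_L removed.
Substrate removed = Q·(S₀ − S) = 251 m³/d × (3270 − 16.8) g/m³ = 8.17×10^5 g/d = 816.6 kg/d.
Biomass synthesised: P_X = Y_obs × 816.6 = 168.2 kg VSS/d.
Carbonaceous O₂ demand = substrate oxidised − cell-mass equivalent = 816.6 − 1.42 × 168.2 = 577.7 kg O₂/d.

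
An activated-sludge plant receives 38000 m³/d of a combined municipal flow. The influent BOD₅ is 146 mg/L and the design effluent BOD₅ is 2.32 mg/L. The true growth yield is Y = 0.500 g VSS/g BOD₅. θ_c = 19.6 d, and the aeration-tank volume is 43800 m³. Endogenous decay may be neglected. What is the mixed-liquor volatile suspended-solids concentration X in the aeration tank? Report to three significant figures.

X ≈ 1220 mg/L

X = Y·Q·ΔS·θ_c / V = 0.500 × 38000 × (146 − 2.32) × 19.6 / 43800 = 1222 mg/L.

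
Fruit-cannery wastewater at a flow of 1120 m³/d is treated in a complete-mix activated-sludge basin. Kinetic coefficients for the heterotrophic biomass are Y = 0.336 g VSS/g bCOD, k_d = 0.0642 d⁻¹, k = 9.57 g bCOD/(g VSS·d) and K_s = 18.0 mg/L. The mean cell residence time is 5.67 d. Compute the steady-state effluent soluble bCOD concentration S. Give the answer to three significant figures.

From the Monod/SRT balance for a CMAS, S = K_s·(1+k_d θ_c)/[θ_c·(Y k − k_d) − 1] = 18.0 × (1 + 0.0642 × 5.67) / [5.67 × (0.336 × 9.57 − 0.0642) − 1] = 24.55 / 16.87 = 1.456 mg/L.

S ≈ 1.46 mg/L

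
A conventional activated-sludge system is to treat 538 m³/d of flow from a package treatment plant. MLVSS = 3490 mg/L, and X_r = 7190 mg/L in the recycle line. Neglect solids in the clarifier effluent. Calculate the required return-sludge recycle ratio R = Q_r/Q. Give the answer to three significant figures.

R ≈ 0.943

R = Q_r/Q = X/(X_r − X) = 3490 / (7190 − 3490) = 0.9432.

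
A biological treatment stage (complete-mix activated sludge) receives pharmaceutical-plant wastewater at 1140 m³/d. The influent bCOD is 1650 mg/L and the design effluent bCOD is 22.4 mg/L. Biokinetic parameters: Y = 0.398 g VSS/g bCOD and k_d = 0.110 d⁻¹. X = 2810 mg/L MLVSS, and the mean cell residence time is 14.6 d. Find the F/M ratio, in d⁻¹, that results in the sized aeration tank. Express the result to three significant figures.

Rearranging the biomass balance for a CMAS with decay, V = Y·Q·ΔS·θ_c / [X·(1+k_d θ_c)] = 0.398 × 1140 × (1650 − 22.4) × 14.6 / [2810 × (1 + 0.110 × 14.6)] = 1.08×10^7 / 7323 = 1472 m³.
F/M = applied load / biomass = Q·S₀/(V·X) = 1140 × 1650 / (1472 × 2810) = 0.4546 d⁻¹.

F/M ≈ 0.455 d⁻¹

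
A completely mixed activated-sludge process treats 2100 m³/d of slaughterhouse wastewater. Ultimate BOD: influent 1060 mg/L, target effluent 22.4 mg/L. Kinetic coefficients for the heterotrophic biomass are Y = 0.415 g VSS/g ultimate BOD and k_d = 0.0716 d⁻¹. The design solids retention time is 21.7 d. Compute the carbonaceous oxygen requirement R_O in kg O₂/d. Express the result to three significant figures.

R_O ≈ 1680 kg O₂/d

The observed yield is Y_obs = Y/(1 + k_d·θ_c) = 0.415 / (1 + 0.0716 × 21.7) = 0.415 / 2.554 = 0.1625 g VSS per g ultimate BOD removed.
Q·(S₀ − S) = 2100 × (1060 − 22.4) × 10⁻³ = 2179 kg/d removed.
Net sludge production P_X = 0.1625 × 2179 = 354.1 kg VSS/d.
R_O = Q·(S₀ − S) − 1.42·P_X = 2179 − 1.42 × 354.1 = 1676 kg O₂/d.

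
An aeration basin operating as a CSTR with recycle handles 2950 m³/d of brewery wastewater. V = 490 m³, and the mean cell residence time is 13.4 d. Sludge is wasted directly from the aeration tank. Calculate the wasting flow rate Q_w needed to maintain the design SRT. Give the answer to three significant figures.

Wasting from the aeration tank: Q_w = V / θ_c = 490.0 / 13.4 = 36.57 m³/d.

Q_w ≈ 36.6 m³/d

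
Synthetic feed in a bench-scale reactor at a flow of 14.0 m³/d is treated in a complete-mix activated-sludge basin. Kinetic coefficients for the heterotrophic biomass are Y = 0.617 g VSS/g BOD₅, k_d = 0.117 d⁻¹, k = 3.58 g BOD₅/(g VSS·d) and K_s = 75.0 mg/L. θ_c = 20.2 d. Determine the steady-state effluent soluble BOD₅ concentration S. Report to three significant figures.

S ≈ 6.11 mg/L

For a completely mixed reactor with recycle the Lawrence–McCarty relation gives S = K_s·(1 + k_d·θ_c) / [θ_c·(Y·k − k_d) − 1] = 75.0 × (1 + 0.117 × 20.2) / [20.2 × (0.617 × 3.58 − 0.117) − 1] = 252.3 / 41.26 = 6.114 mg/L.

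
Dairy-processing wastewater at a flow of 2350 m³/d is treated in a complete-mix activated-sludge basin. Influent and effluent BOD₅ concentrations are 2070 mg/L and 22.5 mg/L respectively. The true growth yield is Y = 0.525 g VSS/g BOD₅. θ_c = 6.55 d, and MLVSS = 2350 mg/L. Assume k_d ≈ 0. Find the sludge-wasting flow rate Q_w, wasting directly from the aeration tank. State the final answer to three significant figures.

V·X = Y·Q·ΔS·θ_c gives V = 0.525 × 2350 × (2070 − 22.5) × 6.55 / 2350 = 7041 m³.
Wasting from the aeration tank: Q_w = V / θ_c = 7041 / 6.55 = 1075 m³/d.

Q_w ≈ 1070 m³/d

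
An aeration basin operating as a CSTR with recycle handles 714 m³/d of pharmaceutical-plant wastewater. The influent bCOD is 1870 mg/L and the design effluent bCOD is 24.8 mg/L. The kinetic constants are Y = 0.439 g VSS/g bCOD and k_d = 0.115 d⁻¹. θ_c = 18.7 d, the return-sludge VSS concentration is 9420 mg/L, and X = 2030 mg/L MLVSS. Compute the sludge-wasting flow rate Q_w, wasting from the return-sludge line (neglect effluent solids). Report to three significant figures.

Steady-state biomass mass balance: V·X·(1 + k_d·θ_c) = Y·Q·(S₀ − S)·θ_c, so V = 0.439 × 714 × (1870 − 24.8) × 18.7 / [2030 × (1 + 0.115 × 18.7)] = 1.08×10^7 / 6396 = 1691 m³.
Q_w = (V·X)/(θ_c X_r) = 1691 × 2030 / (18.7 × 9420) = 19.49 m³/d.

Q_w ≈ 19.5 m³/d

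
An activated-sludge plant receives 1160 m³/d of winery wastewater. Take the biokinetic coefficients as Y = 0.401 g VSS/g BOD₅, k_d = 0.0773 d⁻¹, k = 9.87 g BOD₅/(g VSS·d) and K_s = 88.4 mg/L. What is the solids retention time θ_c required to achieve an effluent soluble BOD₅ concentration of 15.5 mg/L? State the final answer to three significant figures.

Specific growth rate at S = 15.5 mg/L: μ = YkS/(K_s+S) = 0.401·9.87·15.5/(88.4+15.5) = 0.5904 d⁻¹.
θ_c = 1/(μ − k_d) = 1/(0.5904 − 0.0773) = 1/0.5131 = 1.949 d.

θ_c ≈ 1.95 d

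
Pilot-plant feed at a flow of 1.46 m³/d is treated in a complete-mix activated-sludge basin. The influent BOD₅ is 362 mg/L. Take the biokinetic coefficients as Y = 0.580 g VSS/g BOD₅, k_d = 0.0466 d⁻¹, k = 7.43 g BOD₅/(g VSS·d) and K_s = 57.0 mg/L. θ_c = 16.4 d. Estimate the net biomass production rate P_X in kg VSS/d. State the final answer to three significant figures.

From the Monod/SRT balance for a CMAS, S = K_s·(1+k_d θ_c)/[θ_c·(Y k − k_d) − 1] = 57.0 × (1 + 0.0466 × 16.4) / [16.4 × (0.580 × 7.43 − 0.0466) − 1] = 100.6 / 68.91 = 1.459 mg/L.
The observed yield is Y_obs = Y/(1 + k_d·θ_c) = 0.580 / (1 + 0.0466 × 16.4) = 0.580 / 1.764 = 0.3288 g VSS per g BOD₅ removed.
Mass of BOD₅ removed per day: Q(S₀ − S) = 1.46 × 360.5 g/m³ = 0.5264 kg/d.
Net biomass production P_X = Y_obs × Q·(S₀ − S) = 0.3288 × 0.5264 = 0.1731 kg VSS/d.

P_X ≈ 0.173 kg VSS/d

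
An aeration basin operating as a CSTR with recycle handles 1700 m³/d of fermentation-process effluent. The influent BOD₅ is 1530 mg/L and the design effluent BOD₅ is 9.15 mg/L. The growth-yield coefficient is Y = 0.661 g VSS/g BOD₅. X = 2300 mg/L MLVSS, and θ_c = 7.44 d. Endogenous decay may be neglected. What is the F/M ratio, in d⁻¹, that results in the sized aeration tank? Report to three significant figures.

With k_d = 0 the design equation reduces to V = Y Q (S₀−S) θ_c / X = 0.661 × 1700 × (1530 − 9.15) × 7.44 / 2300 = 5528 m³.
F/M = Q·S₀ / (V·X) = 1700 × 1530 / (5528 × 2300) = 0.2046 g BOD₅·(g VSS·d)⁻¹.

F/M ≈ 0.205 d⁻¹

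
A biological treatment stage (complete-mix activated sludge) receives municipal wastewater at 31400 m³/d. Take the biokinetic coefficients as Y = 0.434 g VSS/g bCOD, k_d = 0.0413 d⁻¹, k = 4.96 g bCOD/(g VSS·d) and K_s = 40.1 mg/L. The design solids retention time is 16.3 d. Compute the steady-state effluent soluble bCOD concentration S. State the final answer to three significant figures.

S ≈ 2.01 mg/L

Effluent substrate depends only on kinetics and SRT: S = K_s(1 + k_d θ_c) / [θ_c(Yk − k_d) − 1] = 40.1 × (1 + 0.0413 × 16.3) / [16.3 × (0.434 × 4.96 − 0.0413) − 1] = 67.09 / 33.41 = 2.008 mg/L.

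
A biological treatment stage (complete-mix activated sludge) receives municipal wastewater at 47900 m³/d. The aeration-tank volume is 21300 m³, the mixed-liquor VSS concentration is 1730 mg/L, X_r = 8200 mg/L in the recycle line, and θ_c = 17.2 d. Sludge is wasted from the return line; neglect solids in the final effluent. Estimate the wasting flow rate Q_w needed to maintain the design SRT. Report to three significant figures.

Q_w ≈ 261 m³/d

θ_c = V·X/(Q_w·X_r) when wasting from the recycle, so Q_w = V·X/(θ_c·X_r) = 21300 × 1730 / (17.2 × 8200) = 261.3 m³/d.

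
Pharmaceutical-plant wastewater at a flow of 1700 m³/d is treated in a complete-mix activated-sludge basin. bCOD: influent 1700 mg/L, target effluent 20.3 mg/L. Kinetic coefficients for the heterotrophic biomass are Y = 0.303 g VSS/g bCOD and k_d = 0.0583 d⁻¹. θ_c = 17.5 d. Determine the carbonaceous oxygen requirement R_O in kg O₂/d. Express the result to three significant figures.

R_O ≈ 2250 kg O₂/d

Y_obs = Y / (1 + k_d θ_c) = 0.303 / (1 + 0.0583 × 17.5) = 0.303 / 2.020 = 0.1500.
Q·(S₀ − S) = 1700 × (1700 − 20.3) × 10⁻³ = 2855 kg/d removed.
Net sludge production P_X = 0.1500 × 2855 = 428.3 kg VSS/d.
R_O = Q·ΔS − 1.42 P_X = 2855 − 608.1 = 2247 kg O₂/d.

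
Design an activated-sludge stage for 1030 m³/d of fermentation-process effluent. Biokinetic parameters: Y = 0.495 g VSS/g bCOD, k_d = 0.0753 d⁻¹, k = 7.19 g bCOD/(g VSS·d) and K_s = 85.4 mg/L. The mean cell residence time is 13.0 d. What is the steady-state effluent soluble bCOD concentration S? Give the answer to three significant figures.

For a completely mixed reactor with recycle the Lawrence–McCarty relation gives S = K_s·(1 + k_d·θ_c) / [θ_c·(Y·k − k_d) − 1] = 85.4 × (1 + 0.0753 × 13.0) / [13.0 × (0.495 × 7.19 − 0.0753) − 1] = 169.0 / 44.29 = 3.816 mg/L.

S ≈ 3.82 mg/L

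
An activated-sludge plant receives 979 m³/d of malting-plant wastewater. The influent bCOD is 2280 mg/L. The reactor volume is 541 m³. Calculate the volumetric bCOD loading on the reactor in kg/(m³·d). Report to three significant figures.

L_v = Q S₀ / V = 979 × 2280 × 10⁻³ / 541.0 = 4.126 kg/(m³·d).

L_v ≈ 4.13 kg bCOD/(m³·d)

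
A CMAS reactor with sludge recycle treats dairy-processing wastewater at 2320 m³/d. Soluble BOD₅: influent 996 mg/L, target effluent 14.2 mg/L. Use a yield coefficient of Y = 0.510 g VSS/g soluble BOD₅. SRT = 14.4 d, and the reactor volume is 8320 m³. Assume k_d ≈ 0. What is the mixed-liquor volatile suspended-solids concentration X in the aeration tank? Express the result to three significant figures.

X ≈ 2010 mg/L

Without decay, X = Y Q (S₀−S) θ_c / V = 0.510 × 2320 × (996 − 14.2) × 14.4 / 8320 = 2011 mg/L.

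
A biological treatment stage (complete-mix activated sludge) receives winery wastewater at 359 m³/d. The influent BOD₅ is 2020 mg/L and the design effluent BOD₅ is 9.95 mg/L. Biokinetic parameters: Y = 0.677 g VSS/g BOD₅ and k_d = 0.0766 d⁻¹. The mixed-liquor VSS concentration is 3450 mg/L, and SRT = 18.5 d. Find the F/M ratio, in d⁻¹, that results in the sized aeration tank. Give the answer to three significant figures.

From the SRT design equation V = Y Q (S₀−S) θ_c / [X (1 + k_d θ_c)] = 0.677 × 359 × (2020 − 9.95) × 18.5 / [3450 × (1 + 0.0766 × 18.5)] = 9.04×10^6 / 8339 = 1084 m³.
Food-to-microorganism ratio F/M = Q S₀ / (V X) = 359 × 2020 / (1084 × 3450) = 0.1939 d⁻¹.

F/M ≈ 0.194 d⁻¹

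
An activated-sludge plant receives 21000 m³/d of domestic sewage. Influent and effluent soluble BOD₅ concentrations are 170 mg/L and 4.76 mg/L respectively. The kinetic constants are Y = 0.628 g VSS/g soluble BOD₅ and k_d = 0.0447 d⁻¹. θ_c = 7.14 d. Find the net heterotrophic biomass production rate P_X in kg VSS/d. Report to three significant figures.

Observed yield with endogenous decay: Y_obs = Y / (1 + k_d·θ_c) = 0.628 / (1 + 0.0447 × 7.14) = 0.628 / 1.319 = 0.4761 g VSS/g soluble BOD₅.
ΔS = 170 − 4.76 = 165.2 mg/L, so the substrate removal rate is 21000 × 165.2/1000 = 3470 kg soluble BOD₅/d.
Biomass produced: P_X = Y_obs·Q·ΔS = 0.4761 × 3470 ≈ 1652 kg VSS/d.

P_X ≈ 1650 kg VSS/d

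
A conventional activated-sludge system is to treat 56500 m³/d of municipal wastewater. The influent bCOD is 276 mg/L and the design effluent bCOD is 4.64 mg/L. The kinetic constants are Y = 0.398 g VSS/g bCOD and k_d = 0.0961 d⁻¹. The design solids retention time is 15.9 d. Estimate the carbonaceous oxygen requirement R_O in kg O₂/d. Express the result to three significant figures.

Observed yield with endogenous decay: Y_obs = Y / (1 + k_d·θ_c) = 0.398 / (1 + 0.0961 × 15.9) = 0.398 / 2.528 = 0.1574 g VSS/g bCOD.
Q·(S₀ − S) = 56500 × (276 − 4.64) × 10⁻³ = 15332 kg/d removed.
Biomass synthesised: P_X = Y_obs × 15332 = 2414 kg VSS/d.
R_O = Q·(S₀ − S) − 1.42·P_X = 15332 − 1.42 × 2414 = 11904 kg O₂/d.

R_O ≈ 11900 kg O₂/d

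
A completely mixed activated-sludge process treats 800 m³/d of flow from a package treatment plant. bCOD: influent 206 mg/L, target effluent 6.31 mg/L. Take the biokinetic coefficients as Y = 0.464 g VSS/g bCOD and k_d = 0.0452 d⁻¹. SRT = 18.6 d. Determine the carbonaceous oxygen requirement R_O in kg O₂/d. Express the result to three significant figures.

R_O ≈ 103 kg O₂/d

Y_obs = Y / (1 + k_d θ_c) = 0.464 / (1 + 0.0452 × 18.6) = 0.464 / 1.841 = 0.2521.
Mass of bCOD removed per day: Q(S₀ − S) = 800 × 199.7 g/m³ = 159.8 kg/d.
Biomass synthesised: P_X = Y_obs × 159.8 = 40.27 kg VSS/d.
Carbonaceous O₂ demand = substrate oxidised − cell-mass equivalent = 159.8 − 1.42 × 40.27 = 102.6 kg O₂/d.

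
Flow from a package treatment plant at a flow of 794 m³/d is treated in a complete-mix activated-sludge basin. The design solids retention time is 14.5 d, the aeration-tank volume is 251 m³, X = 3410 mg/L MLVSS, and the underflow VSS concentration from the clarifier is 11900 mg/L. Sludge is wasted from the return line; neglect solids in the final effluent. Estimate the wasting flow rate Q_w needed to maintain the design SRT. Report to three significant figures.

θ_c = V·X/(Q_w·X_r) when wasting from the recycle, so Q_w = V·X/(θ_c·X_r) = 251.0 × 3410 / (14.5 × 11900) = 4.960 m³/d.

Q_w ≈ 4.96 m³/d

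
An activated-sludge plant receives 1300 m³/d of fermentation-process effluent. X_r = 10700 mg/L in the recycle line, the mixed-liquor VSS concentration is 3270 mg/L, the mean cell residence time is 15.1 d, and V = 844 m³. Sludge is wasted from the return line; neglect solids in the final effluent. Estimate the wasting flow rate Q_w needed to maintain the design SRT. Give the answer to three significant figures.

Q_w ≈ 17.1 m³/d

Wasting from the return line (neglecting effluent solids): Q_w = V·X / (θ_c·X_r) = 844.0 × 3270 / (15.1 × 10700) = 17.08 m³/d.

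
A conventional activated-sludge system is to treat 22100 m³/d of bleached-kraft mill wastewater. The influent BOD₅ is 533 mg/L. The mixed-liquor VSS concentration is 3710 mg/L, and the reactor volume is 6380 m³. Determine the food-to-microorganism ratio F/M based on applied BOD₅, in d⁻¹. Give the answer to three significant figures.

F/M = applied load / biomass = Q·S₀/(V·X) = 22100 × 533 / (6380 × 3710) = 0.4977 d⁻¹.

F/M ≈ 0.498 d⁻¹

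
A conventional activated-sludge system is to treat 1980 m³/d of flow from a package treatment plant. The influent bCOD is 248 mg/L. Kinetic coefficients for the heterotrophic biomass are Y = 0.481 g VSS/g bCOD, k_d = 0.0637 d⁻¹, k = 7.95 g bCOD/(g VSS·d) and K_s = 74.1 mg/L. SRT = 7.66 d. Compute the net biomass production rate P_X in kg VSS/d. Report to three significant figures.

P_X ≈ 156 kg VSS/d

Effluent substrate depends only on kinetics and SRT: S = K_s(1 + k_d θ_c) / [θ_c(Yk − k_d) − 1] = 74.1 × (1 + 0.0637 × 7.66) / [7.66 × (0.481 × 7.95 − 0.0637) − 1] = 110.3 / 27.80 = 3.966 mg/L.
The observed yield is Y_obs = Y/(1 + k_d·θ_c) = 0.481 / (1 + 0.0637 × 7.66) = 0.481 / 1.488 = 0.3233 g VSS per g bCOD removed.
Mass of bCOD removed per day: Q(S₀ − S) = 1980 × 244.0 g/m³ = 483.2 kg/d.
P_X = Y_obs · Q(S₀ − S) = 0.3233 × 483.2 = 156.2 kg VSS/d.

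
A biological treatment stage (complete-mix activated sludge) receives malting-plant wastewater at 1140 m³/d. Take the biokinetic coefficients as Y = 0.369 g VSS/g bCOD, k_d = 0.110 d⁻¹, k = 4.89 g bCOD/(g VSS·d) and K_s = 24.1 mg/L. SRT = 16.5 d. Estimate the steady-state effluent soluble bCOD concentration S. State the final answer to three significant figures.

For a completely mixed reactor with recycle the Lawrence–McCarty relation gives S = K_s·(1 + k_d·θ_c) / [θ_c·(Y·k − k_d) − 1] = 24.1 × (1 + 0.110 × 16.5) / [16.5 × (0.369 × 4.89 − 0.110) − 1] = 67.84 / 26.96 = 2.517 mg/L.

S ≈ 2.52 mg/L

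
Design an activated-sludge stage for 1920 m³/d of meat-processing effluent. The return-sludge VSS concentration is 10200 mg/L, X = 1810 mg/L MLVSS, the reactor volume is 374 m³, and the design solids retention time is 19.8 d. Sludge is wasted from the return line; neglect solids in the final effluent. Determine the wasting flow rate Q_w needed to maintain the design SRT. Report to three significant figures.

Wasting from the return line (neglecting effluent solids): Q_w = V·X / (θ_c·X_r) = 374.0 × 1810 / (19.8 × 10200) = 3.352 m³/d.

Q_w ≈ 3.35 m³/d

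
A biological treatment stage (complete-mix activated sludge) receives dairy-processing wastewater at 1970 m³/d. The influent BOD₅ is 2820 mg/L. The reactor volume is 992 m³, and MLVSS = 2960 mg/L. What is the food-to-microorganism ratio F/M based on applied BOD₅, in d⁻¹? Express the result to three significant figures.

F/M = applied load / biomass = Q·S₀/(V·X) = 1970 × 2820 / (992.0 × 2960) = 1.892 d⁻¹.

F/M ≈ 1.89 d⁻¹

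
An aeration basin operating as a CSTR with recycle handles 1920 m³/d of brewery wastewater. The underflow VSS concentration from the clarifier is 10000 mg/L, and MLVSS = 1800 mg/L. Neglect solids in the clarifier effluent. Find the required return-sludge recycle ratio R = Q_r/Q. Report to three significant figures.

R = Q_r/Q = X/(X_r − X) = 1800 / (10000 − 1800) = 0.2195.

R ≈ 0.220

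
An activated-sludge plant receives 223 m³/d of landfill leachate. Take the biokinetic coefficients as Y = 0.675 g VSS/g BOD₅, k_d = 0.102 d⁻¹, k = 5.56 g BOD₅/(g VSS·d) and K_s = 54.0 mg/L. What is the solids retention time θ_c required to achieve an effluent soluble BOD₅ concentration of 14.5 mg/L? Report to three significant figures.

At the target effluent, Y k S/(K_s+S) = 0.675×5.56×14.5/68.50 = 0.7944 d⁻¹.
1/θ_c = 0.7944 − 0.102 = 0.6924 d⁻¹, so θ_c = 1.444 d.

θ_c ≈ 1.44 d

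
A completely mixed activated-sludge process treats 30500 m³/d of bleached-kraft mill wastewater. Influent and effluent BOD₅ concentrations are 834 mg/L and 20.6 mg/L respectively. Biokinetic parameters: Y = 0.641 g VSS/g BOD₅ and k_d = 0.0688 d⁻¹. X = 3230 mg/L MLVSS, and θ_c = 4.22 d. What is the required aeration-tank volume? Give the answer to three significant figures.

Steady-state biomass mass balance: V·X·(1 + k_d·θ_c) = Y·Q·(S₀ − S)·θ_c, so V = 0.641 × 30500 × (834 − 20.6) × 4.22 / [3230 × (1 + 0.0688 × 4.22)] = 6.71×10^7 / 4168 = 16102 m³.

V ≈ 16100 m³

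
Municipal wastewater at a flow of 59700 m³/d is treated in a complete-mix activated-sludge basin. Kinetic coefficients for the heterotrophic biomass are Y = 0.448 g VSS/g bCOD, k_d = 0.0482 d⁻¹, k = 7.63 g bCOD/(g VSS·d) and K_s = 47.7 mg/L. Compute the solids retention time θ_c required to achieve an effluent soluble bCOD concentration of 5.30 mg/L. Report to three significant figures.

θ_c ≈ 3.41 d

At the target effluent, Y k S/(K_s+S) = 0.448×7.63×5.30/53.00 = 0.3418 d⁻¹.
Then 1/θ_c = μ − k_d = 0.3418 − 0.0482 = 0.2936 d⁻¹, giving θ_c = 3.406 d.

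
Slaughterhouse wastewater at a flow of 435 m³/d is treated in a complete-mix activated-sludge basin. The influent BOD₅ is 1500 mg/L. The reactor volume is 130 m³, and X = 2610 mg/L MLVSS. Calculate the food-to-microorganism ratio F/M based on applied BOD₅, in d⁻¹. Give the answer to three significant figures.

Food-to-microorganism ratio F/M = Q S₀ / (V X) = 435 × 1500 / (130.0 × 2610) = 1.923 d⁻¹.

F/M ≈ 1.92 d⁻¹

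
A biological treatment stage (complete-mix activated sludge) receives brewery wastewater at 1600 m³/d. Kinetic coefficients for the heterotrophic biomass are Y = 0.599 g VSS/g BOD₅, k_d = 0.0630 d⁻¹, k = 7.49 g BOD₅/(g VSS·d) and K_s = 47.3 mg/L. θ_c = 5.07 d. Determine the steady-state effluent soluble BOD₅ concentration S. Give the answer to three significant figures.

S ≈ 2.91 mg/L

Effluent substrate depends only on kinetics and SRT: S = K_s(1 + k_d θ_c) / [θ_c(Yk − k_d) − 1] = 47.3 × (1 + 0.0630 × 5.07) / [5.07 × (0.599 × 7.49 − 0.0630) − 1] = 62.41 / 21.43 = 2.913 mg/L.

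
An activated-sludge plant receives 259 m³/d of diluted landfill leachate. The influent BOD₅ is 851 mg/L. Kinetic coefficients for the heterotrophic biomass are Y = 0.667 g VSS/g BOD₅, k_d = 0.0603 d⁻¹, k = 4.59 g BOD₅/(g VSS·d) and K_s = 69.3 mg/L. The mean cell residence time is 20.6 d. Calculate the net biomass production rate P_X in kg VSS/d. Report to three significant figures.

Effluent substrate depends only on kinetics and SRT: S = K_s(1 + k_d θ_c) / [θ_c(Yk − k_d) − 1] = 69.3 × (1 + 0.0603 × 20.6) / [20.6 × (0.667 × 4.59 − 0.0603) − 1] = 155.4 / 60.83 = 2.555 mg/L.
Observed yield with endogenous decay: Y_obs = Y / (1 + k_d·θ_c) = 0.667 / (1 + 0.0603 × 20.6) = 0.667 / 2.242 = 0.2975 g VSS/g BOD₅.
Mass of BOD₅ removed per day: Q(S₀ − S) = 259 × 848.5 g/m³ = 219.7 kg/d.
Net biomass production P_X = Y_obs × Q·(S₀ − S) = 0.2975 × 219.7 = 65.37 kg VSS/d.

P_X ≈ 65.4 kg VSS/d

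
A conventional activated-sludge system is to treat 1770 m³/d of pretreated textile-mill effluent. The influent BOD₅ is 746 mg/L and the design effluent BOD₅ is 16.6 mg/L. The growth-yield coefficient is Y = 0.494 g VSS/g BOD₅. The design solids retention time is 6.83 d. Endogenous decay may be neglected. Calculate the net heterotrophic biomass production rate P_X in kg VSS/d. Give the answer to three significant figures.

Since k_d ≈ 0, Y_obs = Y = 0.494 g VSS/g BOD₅.
Substrate removed = Q·(S₀ − S) = 1770 m³/d × (746 − 16.6) g/m³ = 1.29×10^6 g/d = 1291 kg/d.
Net biomass production P_X = Y_obs × Q·(S₀ − S) = 0.4940 × 1291 = 637.8 kg VSS/d.

P_X ≈ 638 kg VSS/d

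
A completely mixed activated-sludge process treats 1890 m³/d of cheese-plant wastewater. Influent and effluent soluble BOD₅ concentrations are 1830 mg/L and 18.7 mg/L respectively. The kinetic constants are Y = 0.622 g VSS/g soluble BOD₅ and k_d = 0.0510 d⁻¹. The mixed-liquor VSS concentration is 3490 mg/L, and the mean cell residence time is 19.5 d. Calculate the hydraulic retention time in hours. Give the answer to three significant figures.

From the SRT design equation V = Y Q (S₀−S) θ_c / [X (1 + k_d θ_c)] = 0.622 × 1890 × (1830 − 18.7) × 19.5 / [3490 × (1 + 0.0510 × 19.5)] = 4.15×10^7 / 6961 = 5965 m³.
Hydraulic retention time τ = V/Q = 5965 / 1890 = 3.156 d = 75.75 h.

τ ≈ 75.7 h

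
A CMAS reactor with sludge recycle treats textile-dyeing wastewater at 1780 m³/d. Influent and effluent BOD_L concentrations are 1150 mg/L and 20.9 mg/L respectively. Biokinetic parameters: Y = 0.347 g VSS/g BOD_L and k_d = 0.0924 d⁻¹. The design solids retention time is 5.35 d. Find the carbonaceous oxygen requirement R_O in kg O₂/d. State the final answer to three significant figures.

R_O ≈ 1350 kg O₂/d

Y_obs = Y / (1 + k_d θ_c) = 0.347 / (1 + 0.0924 × 5.35) = 0.347 / 1.494 = 0.2322.
Mass of BOD_L removed per day: Q(S₀ − S) = 1780 × 1129 g/m³ = 2010 kg/d.
Net sludge production P_X = 0.2322 × 2010 = 466.7 kg VSS/d.
Carbonaceous O₂ demand = substrate oxidised − cell-mass equivalent = 2010 − 1.42 × 466.7 = 1347 kg O₂/d.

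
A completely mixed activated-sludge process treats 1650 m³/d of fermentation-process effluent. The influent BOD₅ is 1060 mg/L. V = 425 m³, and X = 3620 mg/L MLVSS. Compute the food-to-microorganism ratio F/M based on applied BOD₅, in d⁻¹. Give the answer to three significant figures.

Food-to-microorganism ratio F/M = Q S₀ / (V X) = 1650 × 1060 / (425.0 × 3620) = 1.137 d⁻¹.

F/M ≈ 1.14 d⁻¹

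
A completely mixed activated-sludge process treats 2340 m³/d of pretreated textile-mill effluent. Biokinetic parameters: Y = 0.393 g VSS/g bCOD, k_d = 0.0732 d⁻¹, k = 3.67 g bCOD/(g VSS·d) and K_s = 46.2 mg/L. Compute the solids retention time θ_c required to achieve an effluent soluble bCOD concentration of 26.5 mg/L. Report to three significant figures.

From 1/θ_c = Y·k·S/(K_s + S) − k_d: Y·k·S/(K_s+S) = 0.393 × 3.67 × 26.5 / (46.2 + 26.5) = 0.5257 d⁻¹.
Then 1/θ_c = μ − k_d = 0.5257 − 0.0732 = 0.4525 d⁻¹, giving θ_c = 2.210 d.

θ_c ≈ 2.21 d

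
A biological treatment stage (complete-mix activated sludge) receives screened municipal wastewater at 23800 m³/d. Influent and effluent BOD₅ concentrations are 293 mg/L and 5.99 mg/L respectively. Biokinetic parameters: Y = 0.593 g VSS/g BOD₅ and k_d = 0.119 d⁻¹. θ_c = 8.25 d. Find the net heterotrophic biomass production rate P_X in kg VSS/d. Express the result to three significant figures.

P_X ≈ 2040 kg VSS/d

Correct the yield for decay: Y_obs = Y/(1 + k_d θ_c) = 0.593 / (1 + 0.119 × 8.25) = 0.593 / 1.982 = 0.2992.
Q·(S₀ − S) = 23800 × (293 − 5.99) × 10⁻³ = 6831 kg/d removed.
So the net sludge growth is P_X = 0.2992 × 6831 = 2044 kg VSS/d.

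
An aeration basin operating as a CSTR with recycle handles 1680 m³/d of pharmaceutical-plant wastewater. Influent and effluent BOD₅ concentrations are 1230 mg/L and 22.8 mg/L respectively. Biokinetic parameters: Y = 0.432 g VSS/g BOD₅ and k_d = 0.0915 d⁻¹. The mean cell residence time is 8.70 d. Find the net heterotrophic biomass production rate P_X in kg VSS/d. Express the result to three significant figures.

Y_obs = Y / (1 + k_d θ_c) = 0.432 / (1 + 0.0915 × 8.70) = 0.432 / 1.796 = 0.2405.
Mass of BOD₅ removed per day: Q(S₀ − S) = 1680 × 1207 g/m³ = 2028 kg/d.
Net biomass production P_X = Y_obs × Q·(S₀ − S) = 0.2405 × 2028 = 487.8 kg VSS/d.

P_X ≈ 488 kg VSS/d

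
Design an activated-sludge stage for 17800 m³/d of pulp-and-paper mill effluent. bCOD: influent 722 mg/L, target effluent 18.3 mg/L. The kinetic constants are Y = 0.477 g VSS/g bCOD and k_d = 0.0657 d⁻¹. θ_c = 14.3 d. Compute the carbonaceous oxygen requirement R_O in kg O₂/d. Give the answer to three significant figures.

Correct the yield for decay: Y_obs = Y/(1 + k_d θ_c) = 0.477 / (1 + 0.0657 × 14.3) = 0.477 / 1.940 = 0.2459.
Substrate removed = Q·(S₀ − S) = 17800 m³/d × (722 − 18.3) g/m³ = 1.25×10^7 g/d = 12526 kg/d.
Biomass synthesised: P_X = Y_obs × 12526 = 3081 kg VSS/d.
R_O = Q·ΔS − 1.42 P_X = 12526 − 4374 = 8151 kg O₂/d.

R_O ≈ 8150 kg O₂/d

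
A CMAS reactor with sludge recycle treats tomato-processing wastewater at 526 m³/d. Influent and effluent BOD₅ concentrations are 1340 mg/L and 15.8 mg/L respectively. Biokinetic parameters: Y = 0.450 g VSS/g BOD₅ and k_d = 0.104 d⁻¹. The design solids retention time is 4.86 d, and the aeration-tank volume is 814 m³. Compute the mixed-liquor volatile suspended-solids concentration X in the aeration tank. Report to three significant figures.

Solving the biomass balance for X: X = Y Q (S₀−S) θ_c / [V (1+k_d θ_c)] = 0.450 × 526 × (1340 − 15.8) × 4.86 / [814 × (1 + 0.104 × 4.86)] = 1243 mg/L.

X ≈ 1240 mg/L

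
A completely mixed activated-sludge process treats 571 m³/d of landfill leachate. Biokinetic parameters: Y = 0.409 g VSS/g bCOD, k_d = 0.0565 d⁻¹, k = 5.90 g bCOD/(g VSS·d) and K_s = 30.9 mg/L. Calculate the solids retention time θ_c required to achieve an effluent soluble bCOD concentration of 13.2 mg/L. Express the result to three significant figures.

At the target effluent, Y k S/(K_s+S) = 0.409×5.90×13.2/44.10 = 0.7223 d⁻¹.
θ_c = 1/(μ − k_d) = 1/(0.7223 − 0.0565) = 1/0.6658 = 1.502 d.

θ_c ≈ 1.50 d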